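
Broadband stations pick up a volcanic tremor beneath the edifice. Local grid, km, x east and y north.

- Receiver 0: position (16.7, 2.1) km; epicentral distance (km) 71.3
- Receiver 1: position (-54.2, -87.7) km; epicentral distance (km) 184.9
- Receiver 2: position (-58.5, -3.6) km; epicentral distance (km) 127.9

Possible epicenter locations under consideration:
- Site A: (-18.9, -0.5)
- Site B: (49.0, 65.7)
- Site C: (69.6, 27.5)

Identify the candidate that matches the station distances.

Site B

For each candidate, compare |candidate − station| to the reported distance:
Site A: residuals Receiver 0 35.6, Receiver 1 90.8, Receiver 2 88.2 → max 90.8 km
Site B: residuals Receiver 0 0.0, Receiver 1 0.0, Receiver 2 0.0 → max 0.0 km
Site C: residuals Receiver 0 12.6, Receiver 1 15.8, Receiver 2 3.9 → max 15.8 km
Only Site B has all residuals ≈ 0.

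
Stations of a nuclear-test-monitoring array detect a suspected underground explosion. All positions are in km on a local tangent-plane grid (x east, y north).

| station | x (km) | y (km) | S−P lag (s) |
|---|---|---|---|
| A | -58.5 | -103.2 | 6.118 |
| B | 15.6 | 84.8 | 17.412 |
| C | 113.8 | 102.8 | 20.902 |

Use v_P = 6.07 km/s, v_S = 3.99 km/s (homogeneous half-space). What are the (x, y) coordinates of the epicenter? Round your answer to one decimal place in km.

Distance from S−P lag: d = Δt · v_P v_S / (v_P − v_S) = Δt · (6.07·3.99)/(6.07−3.99) ≈ 11.6439·Δt.
So d_A = 71.24, d_B = 202.74, d_C = 243.38 km.
Circle about each station: (x + 58.5)² + (y + 103.2)² = 71.24²; (x − 15.6)² + (y − 84.8)² = 202.74²; (x − 113.8)² + (y − 102.8)² = 243.38².
Subtracting pairs of circle equations eliminates x²+y² and gives linear equations (the radical axes):
148.2 x + 376.0 y = -42666.46
344.6 x + 412.0 y = -44712.90
Solving the 2×2 system: x ≈ 11.2, y ≈ -117.9 km.

(11.2, -117.9)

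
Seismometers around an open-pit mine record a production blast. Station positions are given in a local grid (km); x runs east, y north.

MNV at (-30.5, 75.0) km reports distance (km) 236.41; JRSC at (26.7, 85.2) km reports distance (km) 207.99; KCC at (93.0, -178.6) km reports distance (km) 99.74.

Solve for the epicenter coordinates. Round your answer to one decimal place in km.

Circle about each station: (x + 30.5)² + (y − 75.0)² = 236.41²; (x − 26.7)² + (y − 85.2)² = 207.99²; (x − 93.0)² + (y + 178.6)² = 99.74².
Subtracting pairs of circle equations eliminates x²+y² and gives linear equations (the radical axes):
114.4 x + 20.4 y = 14046.53
247.0 x − 507.2 y = 79933.33
Solving the 2×2 system: x ≈ 138.8, y ≈ -90.0 km.

138.8 km east, -90.0 km north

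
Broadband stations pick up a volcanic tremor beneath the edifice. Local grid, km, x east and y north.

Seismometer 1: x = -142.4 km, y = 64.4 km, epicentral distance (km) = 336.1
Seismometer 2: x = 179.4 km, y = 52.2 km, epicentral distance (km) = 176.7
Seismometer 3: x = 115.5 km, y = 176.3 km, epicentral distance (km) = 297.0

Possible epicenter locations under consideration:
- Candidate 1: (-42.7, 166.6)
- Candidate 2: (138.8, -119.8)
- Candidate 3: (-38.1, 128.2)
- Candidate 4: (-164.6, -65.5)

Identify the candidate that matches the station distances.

Candidate 2

For each candidate, compare |candidate − station| to the reported distance:
Candidate 1: residuals Seismometer 1 193.3, Seismometer 2 73.1, Seismometer 3 138.5 → max 193.3 km
Candidate 2: residuals Seismometer 1 0.1, Seismometer 2 0.0, Seismometer 3 0.0 → max 0.1 km
Candidate 3: residuals Seismometer 1 213.8, Seismometer 2 53.7, Seismometer 3 136.0 → max 213.8 km
Candidate 4: residuals Seismometer 1 204.3, Seismometer 2 186.9, Seismometer 3 73.0 → max 204.3 km
Only Candidate 2 has all residuals ≈ 0.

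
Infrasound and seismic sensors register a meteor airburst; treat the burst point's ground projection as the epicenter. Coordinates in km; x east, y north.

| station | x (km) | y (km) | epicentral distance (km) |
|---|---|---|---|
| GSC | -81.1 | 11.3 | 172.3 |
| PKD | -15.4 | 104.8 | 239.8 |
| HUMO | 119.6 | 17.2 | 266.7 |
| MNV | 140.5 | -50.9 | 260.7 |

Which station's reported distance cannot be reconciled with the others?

GSC

Solve using three stations at a time. Using PKD, HUMO, MNV (subtract circle equations pairwise → linear system) gives (x, y) ≈ (-112.2, -114.4).
Distances from that point to each station vs reported:
  GSC: calculated 129.5 vs reported 172.3 → residual 42.8 km
  PKD: calculated 239.6 vs reported 239.8 → residual 0.2 km
  HUMO: calculated 266.6 vs reported 266.7 → residual 0.1 km
  MNV: calculated 260.6 vs reported 260.7 → residual 0.1 km
PKD, HUMO, MNV are mutually consistent (residuals ≈ 0); GSC is off by 42.8 km.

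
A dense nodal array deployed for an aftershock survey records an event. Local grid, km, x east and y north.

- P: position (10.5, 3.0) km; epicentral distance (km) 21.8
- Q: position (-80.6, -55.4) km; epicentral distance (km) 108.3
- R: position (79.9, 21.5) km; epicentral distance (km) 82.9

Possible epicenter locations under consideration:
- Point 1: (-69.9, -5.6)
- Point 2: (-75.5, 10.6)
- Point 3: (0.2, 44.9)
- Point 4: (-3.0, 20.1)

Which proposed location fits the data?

For each candidate, compare |candidate − station| to the reported distance:
Point 1: residuals P 59.1, Q 57.4, R 69.3 → max 69.3 km
Point 2: residuals P 64.5, Q 42.1, R 72.9 → max 72.9 km
Point 3: residuals P 21.3, Q 20.5, R 0.2 → max 21.3 km
Point 4: residuals P 0.0, Q 0.0, R 0.0 → max 0.0 km
Only Point 4 has all residuals ≈ 0.

Point 4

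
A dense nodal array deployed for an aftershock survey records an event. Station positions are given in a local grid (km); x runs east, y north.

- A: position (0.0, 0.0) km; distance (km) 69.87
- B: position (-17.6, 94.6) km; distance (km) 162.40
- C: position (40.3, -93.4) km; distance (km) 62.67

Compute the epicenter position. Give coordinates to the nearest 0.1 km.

(-16.9, -67.8)

Circle about each station: x² + y² = 69.87²; (x + 17.6)² + (y − 94.6)² = 162.40²; (x − 40.3)² + (y + 93.4)² = 62.67².
Subtracting the A equation from the B and C equations removes the quadratic terms:
-35.2 x + 189.2 y = -12233.02
80.6 x − 186.8 y = 11301.94
Solving the 2×2 system: x ≈ -16.9, y ≈ -67.8 km.
Check against A (with the unrounded x, y): √(x²+y²) = 69.89 ≈ 69.87 km. ✓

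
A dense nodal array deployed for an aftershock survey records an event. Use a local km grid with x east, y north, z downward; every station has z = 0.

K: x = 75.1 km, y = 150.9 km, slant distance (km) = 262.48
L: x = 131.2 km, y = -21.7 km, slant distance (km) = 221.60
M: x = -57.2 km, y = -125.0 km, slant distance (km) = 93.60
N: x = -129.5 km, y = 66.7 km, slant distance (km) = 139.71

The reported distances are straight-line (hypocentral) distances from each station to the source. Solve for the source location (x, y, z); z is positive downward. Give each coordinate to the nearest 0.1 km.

x ≈ -81.4 km, y ≈ -52.7 km, depth ≈ 54.3 km

Each station gives a sphere (x−x_i)² + (y−y_i)² + z² = d_i² (stations at z=0).
Subtracting the K sphere from L and M: z² cancels, leaving linear equations in x and y:
112.2 x − 345.2 y = 9062.70
-264.6 x − 551.8 y = 50620.81
Solving: x ≈ -81.392, y ≈ -52.708 km (keep extra digits for the depth step; rounded: -81.4, -52.7).
Then from the K sphere: z² = 262.48² − (x − 75.1)² − (y − 150.9)² with x = -81.392, y = -52.708, so z ≈ 54.312 ≈ 54.3 km.
Check against N (with the unrounded solution): distance 139.72 ≈ 139.71 km. ✓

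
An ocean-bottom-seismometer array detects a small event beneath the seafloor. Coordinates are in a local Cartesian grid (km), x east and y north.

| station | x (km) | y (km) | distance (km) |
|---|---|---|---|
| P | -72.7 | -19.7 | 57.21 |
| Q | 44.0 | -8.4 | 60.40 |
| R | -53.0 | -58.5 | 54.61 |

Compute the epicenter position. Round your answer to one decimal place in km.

-15.5 km east, -18.8 km north

Circle about each station: (x + 72.7)² + (y + 19.7)² = 57.21²; (x − 44.0)² + (y + 8.4)² = 60.40²; (x + 53.0)² + (y + 58.5)² = 54.61².
Subtracting the P equation from the Q and R equations removes the quadratic terms:
233.4 x + 22.6 y = -4042.00
39.4 x − 77.6 y = 848.60
Solving the 2×2 system: x ≈ -15.5, y ≈ -18.8 km.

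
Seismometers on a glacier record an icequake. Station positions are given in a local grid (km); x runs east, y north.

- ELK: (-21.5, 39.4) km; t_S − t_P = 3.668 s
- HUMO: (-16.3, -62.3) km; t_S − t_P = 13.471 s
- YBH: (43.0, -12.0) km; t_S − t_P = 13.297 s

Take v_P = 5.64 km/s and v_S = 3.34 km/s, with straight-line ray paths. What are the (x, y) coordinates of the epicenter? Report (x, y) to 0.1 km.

x ≈ -51.4 km, y ≈ 42.3 km

Distance from S−P lag: d = Δt · v_P v_S / (v_P − v_S) = Δt · (5.64·3.34)/(5.64−3.34) ≈ 8.1903·Δt.
So d_ELK = 30.04, d_HUMO = 110.33, d_YBH = 108.91 km.
Circle about each station: (x + 21.5)² + (y − 39.4)² = 30.04²; (x + 16.3)² + (y + 62.3)² = 110.33²; (x − 43.0)² + (y + 12.0)² = 108.91².
Subtracting pairs of circle equations eliminates x²+y² and gives linear equations (the radical axes):
10.4 x − 203.4 y = -9137.94
129.0 x − 102.8 y = -10980.60
Solving the 2×2 system: x ≈ -51.4, y ≈ 42.3 km.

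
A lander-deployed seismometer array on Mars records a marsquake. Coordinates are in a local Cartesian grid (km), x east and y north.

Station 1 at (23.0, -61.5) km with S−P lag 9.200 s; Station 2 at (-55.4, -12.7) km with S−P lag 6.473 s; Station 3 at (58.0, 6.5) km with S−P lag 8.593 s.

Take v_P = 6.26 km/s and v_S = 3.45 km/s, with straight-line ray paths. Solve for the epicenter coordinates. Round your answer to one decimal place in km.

Distance from S−P lag: d = Δt · v_P v_S / (v_P − v_S) = Δt · (6.26·3.45)/(6.26−3.45) ≈ 7.6858·Δt.
So d_Station 1 = 70.71, d_Station 2 = 49.75, d_Station 3 = 66.04 km.
Circle about each station: (x − 23.0)² + (y + 61.5)² = 70.71²; (x + 55.4)² + (y + 12.7)² = 49.75²; (x − 58.0)² + (y − 6.5)² = 66.04².
Subtracting the Station 1 equation from the Station 2 and Station 3 equations removes the quadratic terms:
-156.8 x + 97.6 y = 1444.04
70.0 x + 136.0 y = -266.38
Solving the 2×2 system: x ≈ -7.9, y ≈ 2.1 km.

-7.9 km east, 2.1 km north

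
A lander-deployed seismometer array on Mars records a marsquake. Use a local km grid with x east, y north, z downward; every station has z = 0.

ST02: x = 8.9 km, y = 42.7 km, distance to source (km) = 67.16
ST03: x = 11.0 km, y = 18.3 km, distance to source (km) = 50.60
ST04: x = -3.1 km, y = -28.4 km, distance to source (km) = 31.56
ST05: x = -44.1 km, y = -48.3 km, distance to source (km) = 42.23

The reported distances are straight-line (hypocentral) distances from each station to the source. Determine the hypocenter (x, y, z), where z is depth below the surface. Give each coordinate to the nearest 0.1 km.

Each station gives a sphere (x−x_i)² + (y−y_i)² + z² = d_i² (stations at z=0).
Subtracting the ST02 sphere from ST03 and ST04: z² cancels, leaving linear equations in x and y:
4.2 x − 48.8 y = 503.50
-24.0 x − 142.2 y = 2428.10
Solving: x ≈ -26.517, y ≈ -12.600 km (keep extra digits for the depth step; rounded: -26.5, -12.6).
Then from the ST02 sphere: z² = 67.16² − (x − 8.9)² − (y − 42.7)² with x = -26.517, y = -12.600, so z ≈ 14.072 ≈ 14.1 km.

x ≈ -26.5 km, y ≈ -12.6 km, depth ≈ 14.1 km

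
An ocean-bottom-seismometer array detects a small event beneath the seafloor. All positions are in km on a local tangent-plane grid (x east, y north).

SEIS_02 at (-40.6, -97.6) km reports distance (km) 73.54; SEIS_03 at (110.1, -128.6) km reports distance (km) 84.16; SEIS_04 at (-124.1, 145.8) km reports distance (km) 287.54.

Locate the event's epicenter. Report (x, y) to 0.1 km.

32.9 km east, -95.1 km north

Circle about each station: (x + 40.6)² + (y + 97.6)² = 73.54²; (x − 110.1)² + (y + 128.6)² = 84.16²; (x + 124.1)² + (y − 145.8)² = 287.54².
Subtracting the SEIS_02 equation from the SEIS_03 and SEIS_04 equations removes the quadratic terms:
301.4 x − 62.0 y = 15811.08
-167.0 x + 486.8 y = -51786.79
Solving the 2×2 system: x ≈ 32.9, y ≈ -95.1 km.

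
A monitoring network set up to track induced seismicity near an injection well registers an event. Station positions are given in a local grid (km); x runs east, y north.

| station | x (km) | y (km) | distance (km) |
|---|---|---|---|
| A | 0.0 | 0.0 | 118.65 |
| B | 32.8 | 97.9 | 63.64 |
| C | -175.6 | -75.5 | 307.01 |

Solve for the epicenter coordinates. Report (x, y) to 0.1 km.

Circle about each station: x² + y² = 118.65²; (x − 32.8)² + (y − 97.9)² = 63.64²; (x + 175.6)² + (y + 75.5)² = 307.01².
Subtracting the A equation from the B and C equations removes the quadratic terms:
65.6 x + 195.8 y = 20688.02
-351.2 x − 151.0 y = -43641.71
Solving the 2×2 system: x ≈ 92.1, y ≈ 74.8 km.

x ≈ 92.1 km, y ≈ 74.8 km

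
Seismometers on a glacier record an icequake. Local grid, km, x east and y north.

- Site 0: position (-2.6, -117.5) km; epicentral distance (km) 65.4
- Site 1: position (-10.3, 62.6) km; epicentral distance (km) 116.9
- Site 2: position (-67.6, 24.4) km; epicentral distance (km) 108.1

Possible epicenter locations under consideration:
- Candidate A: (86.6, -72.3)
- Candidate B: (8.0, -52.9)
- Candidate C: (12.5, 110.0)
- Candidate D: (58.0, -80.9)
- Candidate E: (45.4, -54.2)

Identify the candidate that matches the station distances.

Candidate B

For each candidate, compare |candidate − station| to the reported distance:
Candidate A: residuals Site 0 34.6, Site 1 49.2, Site 2 73.9 → max 73.9 km
Candidate B: residuals Site 0 0.1, Site 1 0.0, Site 2 0.0 → max 0.1 km
Candidate C: residuals Site 0 162.6, Site 1 64.3, Site 2 9.1 → max 162.6 km
Candidate D: residuals Site 0 5.4, Site 1 42.0, Site 2 55.8 → max 55.8 km
Candidate E: residuals Site 0 14.0, Site 1 12.5, Site 2 29.5 → max 29.5 km
Only Candidate B has all residuals ≈ 0.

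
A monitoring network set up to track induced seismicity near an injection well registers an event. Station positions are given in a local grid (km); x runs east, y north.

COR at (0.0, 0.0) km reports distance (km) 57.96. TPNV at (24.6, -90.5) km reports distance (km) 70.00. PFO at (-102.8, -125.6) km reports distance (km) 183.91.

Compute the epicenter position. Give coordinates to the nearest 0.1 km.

Circle about each station: x² + y² = 57.96²; (x − 24.6)² + (y + 90.5)² = 70.00²; (x + 102.8)² + (y + 125.6)² = 183.91².
Subtracting the COR equation from the TPNV and PFO equations removes the quadratic terms:
49.2 x − 181.0 y = 7254.77
-205.6 x − 251.2 y = -4120.33
Solving the 2×2 system: x ≈ 51.8, y ≈ -26.0 km.
Check against COR (with the unrounded x, y): √(x²+y²) = 57.96 ≈ 57.96 km. ✓

51.8 km east, -26.0 km north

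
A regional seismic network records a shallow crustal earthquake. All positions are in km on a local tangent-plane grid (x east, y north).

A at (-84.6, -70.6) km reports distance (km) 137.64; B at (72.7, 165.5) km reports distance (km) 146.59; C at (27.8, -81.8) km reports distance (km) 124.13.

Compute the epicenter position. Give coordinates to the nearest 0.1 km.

Circle about each station: (x + 84.6)² + (y + 70.6)² = 137.64²; (x − 72.7)² + (y − 165.5)² = 146.59²; (x − 27.8)² + (y + 81.8)² = 124.13².
Subtracting the A equation from the B and C equations removes the quadratic terms:
314.6 x + 472.2 y = 17990.16
224.8 x − 22.4 y = -1140.93
Solving the 2×2 system: x ≈ -1.2, y ≈ 38.9 km.
Check against A (with the unrounded x, y): √((x + 84.6)²+(y + 70.6)²) = 137.64 ≈ 137.64 km. ✓

x ≈ -1.2 km, y ≈ 38.9 km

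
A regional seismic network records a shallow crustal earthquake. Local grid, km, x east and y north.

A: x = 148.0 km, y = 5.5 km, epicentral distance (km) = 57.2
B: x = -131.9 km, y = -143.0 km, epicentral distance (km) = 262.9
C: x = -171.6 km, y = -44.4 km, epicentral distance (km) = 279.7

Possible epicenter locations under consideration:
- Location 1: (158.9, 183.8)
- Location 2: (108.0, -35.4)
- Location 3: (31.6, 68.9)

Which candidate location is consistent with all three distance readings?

Location 2

For each candidate, compare |candidate − station| to the reported distance:
Location 1: residuals A 121.4, B 174.6, C 121.9 → max 174.6 km
Location 2: residuals A 0.0, B 0.0, C 0.0 → max 0.0 km
Location 3: residuals A 75.3, B 4.7, C 47.0 → max 75.3 km
Only Location 2 has all residuals ≈ 0.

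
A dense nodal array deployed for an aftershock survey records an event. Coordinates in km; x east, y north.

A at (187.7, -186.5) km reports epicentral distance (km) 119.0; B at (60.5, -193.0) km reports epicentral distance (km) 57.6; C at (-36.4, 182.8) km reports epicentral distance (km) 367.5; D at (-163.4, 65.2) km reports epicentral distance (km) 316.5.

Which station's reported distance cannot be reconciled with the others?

C

Solve using three stations at a time. Using A, B, D (subtract circle equations pairwise → linear system) gives (x, y) ≈ (78.9, -138.5).
Distances from that point to each station vs reported:
  A: calculated 119.0 vs reported 119.0 → residual 0.0 km
  B: calculated 57.5 vs reported 57.6 → residual 0.1 km
  C: calculated 341.3 vs reported 367.5 → residual 26.2 km
  D: calculated 316.5 vs reported 316.5 → residual 0.0 km
A, B, D are mutually consistent (residuals ≈ 0); C is off by 26.2 km.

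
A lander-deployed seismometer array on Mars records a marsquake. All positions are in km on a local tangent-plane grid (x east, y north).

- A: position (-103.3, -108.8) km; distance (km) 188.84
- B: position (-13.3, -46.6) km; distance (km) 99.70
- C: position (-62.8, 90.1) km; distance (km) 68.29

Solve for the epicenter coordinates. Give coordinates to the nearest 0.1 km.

-5.6 km east, 52.8 km north

Circle about each station: (x + 103.3)² + (y + 108.8)² = 188.84²; (x + 13.3)² + (y + 46.6)² = 99.70²; (x + 62.8)² + (y − 90.1)² = 68.29².
Subtracting the A equation from the B and C equations removes the quadratic terms:
180.0 x + 124.4 y = 5560.58
81.0 x + 397.8 y = 20550.54
Solving the 2×2 system: x ≈ -5.6, y ≈ 52.8 km.
Check against A (with the unrounded x, y): √((x + 103.3)²+(y + 108.8)²) = 188.84 ≈ 188.84 km. ✓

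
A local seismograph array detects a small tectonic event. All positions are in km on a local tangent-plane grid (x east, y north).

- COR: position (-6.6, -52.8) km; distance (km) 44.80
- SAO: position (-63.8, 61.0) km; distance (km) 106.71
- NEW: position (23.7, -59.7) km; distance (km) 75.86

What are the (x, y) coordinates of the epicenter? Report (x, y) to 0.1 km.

x ≈ -50.7 km, y ≈ -44.9 km

Circle about each station: (x + 6.6)² + (y + 52.8)² = 44.80²; (x + 63.8)² + (y − 61.0)² = 106.71²; (x − 23.7)² + (y + 59.7)² = 75.86².
Subtracting pairs of circle equations eliminates x²+y² and gives linear equations (the radical axes):
-114.4 x + 227.6 y = -4419.94
60.6 x − 13.8 y = -2453.32
Solving the 2×2 system: x ≈ -50.7, y ≈ -44.9 km.
Check against COR (with the unrounded x, y): √((x + 6.6)²+(y + 52.8)²) = 44.81 ≈ 44.80 km. ✓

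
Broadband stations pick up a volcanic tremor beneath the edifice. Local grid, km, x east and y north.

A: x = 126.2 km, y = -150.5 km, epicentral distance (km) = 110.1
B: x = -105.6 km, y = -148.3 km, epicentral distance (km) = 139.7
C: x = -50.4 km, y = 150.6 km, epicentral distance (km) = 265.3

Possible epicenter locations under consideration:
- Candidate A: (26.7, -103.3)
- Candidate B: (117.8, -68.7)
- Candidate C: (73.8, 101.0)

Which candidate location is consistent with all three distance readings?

For each candidate, compare |candidate − station| to the reported distance:
Candidate A: residuals A 0.0, B 0.0, C 0.0 → max 0.0 km
Candidate B: residuals A 27.9, B 97.5, C 11.1 → max 97.5 km
Candidate C: residuals A 146.8, B 167.4, C 131.6 → max 167.4 km
Only Candidate A has all residuals ≈ 0.

Candidate A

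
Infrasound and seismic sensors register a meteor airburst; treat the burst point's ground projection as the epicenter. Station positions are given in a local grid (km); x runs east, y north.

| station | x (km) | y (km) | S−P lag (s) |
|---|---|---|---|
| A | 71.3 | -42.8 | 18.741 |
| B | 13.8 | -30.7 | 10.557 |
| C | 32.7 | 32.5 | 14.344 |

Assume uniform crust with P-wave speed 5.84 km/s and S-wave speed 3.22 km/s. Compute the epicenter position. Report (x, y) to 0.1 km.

Distance from S−P lag: d = Δt · v_P v_S / (v_P − v_S) = Δt · (5.84·3.22)/(5.84−3.22) ≈ 7.1774·Δt.
So d_A = 134.51, d_B = 75.77, d_C = 102.95 km.
Circle about each station: (x − 71.3)² + (y + 42.8)² = 134.51²; (x − 13.8)² + (y + 30.7)² = 75.77²; (x − 32.7)² + (y − 32.5)² = 102.95².
Subtracting pairs of circle equations eliminates x²+y² and gives linear equations (the radical axes):
-115.0 x + 24.2 y = 6569.25
-77.2 x + 150.6 y = 2704.25
Solving the 2×2 system: x ≈ -59.8, y ≈ -12.7 km.

-59.8 km east, -12.7 km north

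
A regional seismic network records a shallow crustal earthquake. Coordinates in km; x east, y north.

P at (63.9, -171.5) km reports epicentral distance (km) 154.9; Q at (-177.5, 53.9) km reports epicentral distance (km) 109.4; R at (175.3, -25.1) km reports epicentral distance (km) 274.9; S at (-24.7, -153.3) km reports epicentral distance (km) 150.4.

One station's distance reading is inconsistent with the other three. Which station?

Solve using three stations at a time. Using Q, R, S (subtract circle equations pairwise → linear system) gives (x, y) ≈ (-99.6, -22.9).
Distances from that point to each station vs reported:
  P: calculated 220.9 vs reported 154.9 → residual 66.0 km
  Q: calculated 109.4 vs reported 109.4 → residual 0.0 km
  R: calculated 274.9 vs reported 274.9 → residual 0.0 km
  S: calculated 150.4 vs reported 150.4 → residual 0.0 km
Q, R, S are mutually consistent (residuals ≈ 0); P is off by 66.0 km.

P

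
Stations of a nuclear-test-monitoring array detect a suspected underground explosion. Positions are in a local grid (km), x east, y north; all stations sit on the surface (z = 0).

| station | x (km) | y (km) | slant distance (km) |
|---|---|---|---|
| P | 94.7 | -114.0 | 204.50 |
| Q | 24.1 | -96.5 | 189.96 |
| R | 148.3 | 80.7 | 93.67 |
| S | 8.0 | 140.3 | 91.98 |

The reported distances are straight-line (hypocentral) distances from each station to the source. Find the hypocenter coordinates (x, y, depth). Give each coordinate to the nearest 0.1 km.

Each station gives a sphere (x−x_i)² + (y−y_i)² + z² = d_i² (stations at z=0).
Subtracting the P sphere from Q and R: z² cancels, leaving linear equations in x and y:
-141.2 x + 35.0 y = -6335.58
107.2 x + 389.4 y = 39587.47
Solving: x ≈ 65.593, y ≈ 83.605 km (keep extra digits for the depth step; rounded: 65.6, 83.6).
Then from the P sphere: z² = 204.50² − (x − 94.7)² − (y + 114.0)² with x = 65.593, y = 83.605, so z ≈ 43.878 ≈ 43.9 km.

x ≈ 65.6 km, y ≈ 83.6 km, depth ≈ 43.9 km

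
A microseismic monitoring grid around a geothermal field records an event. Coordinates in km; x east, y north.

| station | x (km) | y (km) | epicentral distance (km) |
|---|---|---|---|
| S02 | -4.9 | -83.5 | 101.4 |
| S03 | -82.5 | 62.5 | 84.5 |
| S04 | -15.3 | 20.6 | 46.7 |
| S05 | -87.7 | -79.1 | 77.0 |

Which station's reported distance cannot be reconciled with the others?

S02

Solve using three stations at a time. Using S03, S04, S05 (subtract circle equations pairwise → linear system) gives (x, y) ≈ (-46.6, -14.0).
Distances from that point to each station vs reported:
  S02: calculated 81.1 vs reported 101.4 → residual 20.3 km
  S03: calculated 84.5 vs reported 84.5 → residual 0.0 km
  S04: calculated 46.7 vs reported 46.7 → residual 0.0 km
  S05: calculated 77.0 vs reported 77.0 → residual 0.0 km
S03, S04, S05 are mutually consistent (residuals ≈ 0); S02 is off by 20.3 km.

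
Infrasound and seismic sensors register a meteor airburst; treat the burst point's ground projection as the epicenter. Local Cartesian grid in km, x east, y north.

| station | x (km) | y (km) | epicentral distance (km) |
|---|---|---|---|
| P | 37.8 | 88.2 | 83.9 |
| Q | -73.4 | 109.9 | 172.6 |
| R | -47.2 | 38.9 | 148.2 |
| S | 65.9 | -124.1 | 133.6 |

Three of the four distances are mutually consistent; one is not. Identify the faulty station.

R

Solve using three stations at a time. Using P, Q, S (subtract circle equations pairwise → linear system) gives (x, y) ≈ (67.0, 9.5).
Distances from that point to each station vs reported:
  P: calculated 83.9 vs reported 83.9 → residual 0.0 km
  Q: calculated 172.6 vs reported 172.6 → residual 0.0 km
  R: calculated 117.9 vs reported 148.2 → residual 30.3 km
  S: calculated 133.6 vs reported 133.6 → residual 0.0 km
P, Q, S are mutually consistent (residuals ≈ 0); R is off by 30.3 km.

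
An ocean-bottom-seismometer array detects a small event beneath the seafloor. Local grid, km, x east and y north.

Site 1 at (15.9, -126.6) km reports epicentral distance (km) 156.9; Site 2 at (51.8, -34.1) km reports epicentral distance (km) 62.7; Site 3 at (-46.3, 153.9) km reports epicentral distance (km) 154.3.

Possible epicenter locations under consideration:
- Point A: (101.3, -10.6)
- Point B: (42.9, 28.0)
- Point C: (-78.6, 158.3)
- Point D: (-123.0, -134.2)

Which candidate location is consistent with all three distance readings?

For each candidate, compare |candidate − station| to the reported distance:
Point A: residuals Site 1 12.9, Site 2 7.9, Site 3 66.7 → max 66.7 km
Point B: residuals Site 1 0.0, Site 2 0.0, Site 3 0.0 → max 0.0 km
Point C: residuals Site 1 143.3, Site 2 169.7, Site 3 121.7 → max 169.7 km
Point D: residuals Site 1 17.8, Site 2 138.7, Site 3 143.8 → max 143.8 km
Only Point B has all residuals ≈ 0.

Point B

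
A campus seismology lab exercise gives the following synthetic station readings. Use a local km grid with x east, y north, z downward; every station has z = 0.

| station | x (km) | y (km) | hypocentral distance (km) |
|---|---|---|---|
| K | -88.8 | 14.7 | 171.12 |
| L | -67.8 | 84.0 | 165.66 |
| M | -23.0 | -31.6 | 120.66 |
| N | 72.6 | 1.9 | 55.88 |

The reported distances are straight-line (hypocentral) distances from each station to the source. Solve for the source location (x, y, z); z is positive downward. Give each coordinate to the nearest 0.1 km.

x ≈ 73.6 km, y ≈ 16.6 km, depth ≈ 53.9 km

Each station gives a sphere (x−x_i)² + (y−y_i)² + z² = d_i² (stations at z=0).
Subtracting the K sphere from L and M: z² cancels, leaving linear equations in x and y:
42.0 x + 138.6 y = 5390.13
131.6 x − 92.6 y = 8149.25
Solving: x ≈ 73.596, y ≈ 16.588 km (keep extra digits for the depth step; rounded: 73.6, 16.6).
Then from the K sphere: z² = 171.12² − (x + 88.8)² − (y − 14.7)² with x = 73.596, y = 16.588, so z ≈ 53.908 ≈ 53.9 km.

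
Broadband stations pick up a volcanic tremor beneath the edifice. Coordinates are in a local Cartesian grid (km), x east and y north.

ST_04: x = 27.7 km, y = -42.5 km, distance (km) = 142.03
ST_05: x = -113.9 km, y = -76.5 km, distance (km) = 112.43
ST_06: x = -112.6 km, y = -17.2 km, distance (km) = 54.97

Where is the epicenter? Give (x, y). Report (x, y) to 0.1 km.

(-92.1, 33.8)

Circle about each station: (x − 27.7)² + (y + 42.5)² = 142.03²; (x + 113.9)² + (y + 76.5)² = 112.43²; (x + 112.6)² + (y + 17.2)² = 54.97².
Subtracting the ST_04 equation from the ST_05 and ST_06 equations removes the quadratic terms:
-283.2 x − 68.0 y = 23783.94
-280.6 x + 50.6 y = 27551.88
Solving the 2×2 system: x ≈ -92.1, y ≈ 33.8 km.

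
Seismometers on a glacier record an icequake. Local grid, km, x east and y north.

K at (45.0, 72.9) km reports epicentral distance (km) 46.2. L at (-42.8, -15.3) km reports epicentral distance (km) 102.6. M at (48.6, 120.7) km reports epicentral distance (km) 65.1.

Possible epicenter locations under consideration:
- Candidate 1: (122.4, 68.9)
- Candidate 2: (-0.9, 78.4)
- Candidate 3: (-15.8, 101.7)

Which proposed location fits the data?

Candidate 2

For each candidate, compare |candidate − station| to the reported distance:
Candidate 1: residuals K 31.3, L 82.8, M 25.1 → max 82.8 km
Candidate 2: residuals K 0.0, L 0.0, M 0.0 → max 0.0 km
Candidate 3: residuals K 21.1, L 17.5, M 2.0 → max 21.1 km
Only Candidate 2 has all residuals ≈ 0.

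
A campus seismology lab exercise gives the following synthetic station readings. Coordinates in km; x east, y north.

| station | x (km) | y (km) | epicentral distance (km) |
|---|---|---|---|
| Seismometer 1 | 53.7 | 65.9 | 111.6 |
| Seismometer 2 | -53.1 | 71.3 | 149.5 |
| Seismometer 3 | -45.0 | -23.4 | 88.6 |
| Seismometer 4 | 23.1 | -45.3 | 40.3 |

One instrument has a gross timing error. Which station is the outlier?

Seismometer 4

Solve using three stations at a time. Using Seismometer 1, Seismometer 2, Seismometer 3 (subtract circle equations pairwise → linear system) gives (x, y) ≈ (40.9, -44.9).
Distances from that point to each station vs reported:
  Seismometer 1: calculated 111.6 vs reported 111.6 → residual 0.0 km
  Seismometer 2: calculated 149.5 vs reported 149.5 → residual 0.0 km
  Seismometer 3: calculated 88.5 vs reported 88.6 → residual 0.1 km
  Seismometer 4: calculated 17.8 vs reported 40.3 → residual 22.5 km
Seismometer 1, Seismometer 2, Seismometer 3 are mutually consistent (residuals ≈ 0); Seismometer 4 is off by 22.5 km.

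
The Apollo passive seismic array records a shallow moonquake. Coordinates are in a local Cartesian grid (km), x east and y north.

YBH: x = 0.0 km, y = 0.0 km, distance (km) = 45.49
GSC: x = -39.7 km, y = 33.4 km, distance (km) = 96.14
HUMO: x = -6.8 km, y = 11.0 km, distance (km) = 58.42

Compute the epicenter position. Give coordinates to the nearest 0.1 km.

23.9 km east, -38.7 km north

Circle about each station: x² + y² = 45.49²; (x + 39.7)² + (y − 33.4)² = 96.14²; (x + 6.8)² + (y − 11.0)² = 58.42².
Subtracting the YBH equation from the GSC and HUMO equations removes the quadratic terms:
-79.4 x + 66.8 y = -4481.91
-13.6 x + 22.0 y = -1176.32
Solving the 2×2 system: x ≈ 23.9, y ≈ -38.7 km.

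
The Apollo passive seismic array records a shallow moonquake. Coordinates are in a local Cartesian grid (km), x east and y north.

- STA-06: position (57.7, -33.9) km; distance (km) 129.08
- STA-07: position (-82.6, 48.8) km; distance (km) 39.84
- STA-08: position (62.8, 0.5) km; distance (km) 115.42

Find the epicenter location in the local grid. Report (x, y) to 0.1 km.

Circle about each station: (x − 57.7)² + (y + 33.9)² = 129.08²; (x + 82.6)² + (y − 48.8)² = 39.84²; (x − 62.8)² + (y − 0.5)² = 115.42².
Subtracting the STA-06 equation from the STA-07 and STA-08 equations removes the quadratic terms:
-280.6 x + 165.4 y = 19800.12
10.2 x + 68.8 y = 2805.46
Solving the 2×2 system: x ≈ -42.8, y ≈ 47.1 km.

x ≈ -42.8 km, y ≈ 47.1 km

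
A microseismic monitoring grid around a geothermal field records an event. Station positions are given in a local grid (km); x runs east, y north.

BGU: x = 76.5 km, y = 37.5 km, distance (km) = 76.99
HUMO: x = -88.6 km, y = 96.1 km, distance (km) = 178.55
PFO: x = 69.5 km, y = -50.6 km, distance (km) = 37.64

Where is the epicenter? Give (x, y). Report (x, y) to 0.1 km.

Circle about each station: (x − 76.5)² + (y − 37.5)² = 76.99²; (x + 88.6)² + (y − 96.1)² = 178.55²; (x − 69.5)² + (y + 50.6)² = 37.64².
Subtracting the BGU equation from the HUMO and PFO equations removes the quadratic terms:
-330.2 x + 117.2 y = -16125.97
-14.0 x − 176.2 y = 4642.80
Solving the 2×2 system: x ≈ 38.4, y ≈ -29.4 km.
Check against BGU (with the unrounded x, y): √((x − 76.5)²+(y − 37.5)²) = 76.99 ≈ 76.99 km. ✓

(38.4, -29.4)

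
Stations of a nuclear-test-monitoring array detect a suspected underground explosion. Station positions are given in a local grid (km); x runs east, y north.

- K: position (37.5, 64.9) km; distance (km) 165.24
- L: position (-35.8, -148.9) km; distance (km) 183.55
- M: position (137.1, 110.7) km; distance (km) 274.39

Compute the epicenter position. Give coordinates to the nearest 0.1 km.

-119.8 km east, 14.3 km north

Circle about each station: (x − 37.5)² + (y − 64.9)² = 165.24²; (x + 35.8)² + (y + 148.9)² = 183.55²; (x − 137.1)² + (y − 110.7)² = 274.39².
Subtracting the K equation from the L and M equations removes the quadratic terms:
-146.6 x − 427.6 y = 11448.25
199.2 x + 91.6 y = -22552.97
Solving the 2×2 system: x ≈ -119.8, y ≈ 14.3 km.
Check against K (with the unrounded x, y): √((x − 37.5)²+(y − 64.9)²) = 165.23 ≈ 165.24 km. ✓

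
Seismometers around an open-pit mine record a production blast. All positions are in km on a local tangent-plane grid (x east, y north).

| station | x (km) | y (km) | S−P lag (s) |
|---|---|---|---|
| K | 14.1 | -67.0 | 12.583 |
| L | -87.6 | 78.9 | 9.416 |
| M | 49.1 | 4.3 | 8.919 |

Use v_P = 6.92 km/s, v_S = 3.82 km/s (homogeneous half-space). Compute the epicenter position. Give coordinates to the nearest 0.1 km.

(-20.7, 34.5)

Distance from S−P lag: d = Δt · v_P v_S / (v_P − v_S) = Δt · (6.92·3.82)/(6.92−3.82) ≈ 8.5272·Δt.
So d_K = 107.30, d_L = 80.29, d_M = 76.05 km.
Circle about each station: (x − 14.1)² + (y + 67.0)² = 107.30²; (x + 87.6)² + (y − 78.9)² = 80.29²; (x − 49.1)² + (y − 4.3)² = 76.05².
Subtracting pairs of circle equations eliminates x²+y² and gives linear equations (the radical axes):
-203.4 x + 291.8 y = 14277.97
70.0 x + 142.6 y = 3471.18
Solving the 2×2 system: x ≈ -20.7, y ≈ 34.5 km.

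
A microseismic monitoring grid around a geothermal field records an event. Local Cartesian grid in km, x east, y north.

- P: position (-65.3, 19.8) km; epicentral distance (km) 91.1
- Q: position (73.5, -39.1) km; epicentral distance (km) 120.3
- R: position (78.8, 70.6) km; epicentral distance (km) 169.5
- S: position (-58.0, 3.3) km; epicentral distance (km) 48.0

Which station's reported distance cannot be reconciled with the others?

P

Solve using three stations at a time. Using Q, R, S (subtract circle equations pairwise → linear system) gives (x, y) ≈ (-46.7, -43.3).
Distances from that point to each station vs reported:
  P: calculated 65.8 vs reported 91.1 → residual 25.3 km
  Q: calculated 120.3 vs reported 120.3 → residual 0.0 km
  R: calculated 169.5 vs reported 169.5 → residual 0.0 km
  S: calculated 48.0 vs reported 48.0 → residual 0.0 km
Q, R, S are mutually consistent (residuals ≈ 0); P is off by 25.3 km.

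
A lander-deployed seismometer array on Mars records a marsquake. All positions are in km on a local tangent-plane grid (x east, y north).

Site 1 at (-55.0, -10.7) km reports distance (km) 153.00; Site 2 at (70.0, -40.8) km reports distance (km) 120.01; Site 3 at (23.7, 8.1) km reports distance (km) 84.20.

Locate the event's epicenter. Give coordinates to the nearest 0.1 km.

(68.8, 79.2)

Circle about each station: (x + 55.0)² + (y + 10.7)² = 153.00²; (x − 70.0)² + (y + 40.8)² = 120.01²; (x − 23.7)² + (y − 8.1)² = 84.20².
Subtracting pairs of circle equations eliminates x²+y² and gives linear equations (the radical axes):
250.0 x − 60.2 y = 12431.75
157.4 x + 37.6 y = 13807.17
Solving the 2×2 system: x ≈ 68.8, y ≈ 79.2 km.
Check against Site 1 (with the unrounded x, y): √((x + 55.0)²+(y + 10.7)²) = 153.00 ≈ 153.00 km. ✓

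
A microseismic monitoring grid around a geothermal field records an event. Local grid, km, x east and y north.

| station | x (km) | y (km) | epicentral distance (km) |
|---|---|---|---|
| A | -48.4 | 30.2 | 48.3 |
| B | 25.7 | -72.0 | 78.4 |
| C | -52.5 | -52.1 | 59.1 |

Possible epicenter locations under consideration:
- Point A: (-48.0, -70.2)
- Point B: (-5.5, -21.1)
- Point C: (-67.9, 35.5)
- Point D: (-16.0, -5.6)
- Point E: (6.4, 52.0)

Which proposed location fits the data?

Point D

For each candidate, compare |candidate − station| to the reported distance:
Point A: residuals A 52.1, B 4.7, C 40.4 → max 52.1 km
Point B: residuals A 18.6, B 18.7, C 2.8 → max 18.7 km
Point C: residuals A 28.1, B 64.1, C 29.8 → max 64.1 km
Point D: residuals A 0.0, B 0.0, C 0.0 → max 0.0 km
Point E: residuals A 10.7, B 47.1, C 60.5 → max 60.5 km
Only Point D has all residuals ≈ 0.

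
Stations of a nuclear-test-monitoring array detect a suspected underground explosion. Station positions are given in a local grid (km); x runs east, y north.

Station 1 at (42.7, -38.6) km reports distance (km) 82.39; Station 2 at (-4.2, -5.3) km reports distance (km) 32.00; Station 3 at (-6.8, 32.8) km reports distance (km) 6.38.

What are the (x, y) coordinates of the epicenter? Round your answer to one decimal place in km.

-7.8 km east, 26.5 km north

Circle about each station: (x − 42.7)² + (y + 38.6)² = 82.39²; (x + 4.2)² + (y + 5.3)² = 32.00²; (x + 6.8)² + (y − 32.8)² = 6.38².
Subtracting pairs of circle equations eliminates x²+y² and gives linear equations (the radical axes):
-93.8 x + 66.6 y = 2496.59
-99.0 x + 142.8 y = 4556.24
Solving the 2×2 system: x ≈ -7.8, y ≈ 26.5 km.
Check against Station 1 (with the unrounded x, y): √((x − 42.7)²+(y + 38.6)²) = 82.39 ≈ 82.39 km. ✓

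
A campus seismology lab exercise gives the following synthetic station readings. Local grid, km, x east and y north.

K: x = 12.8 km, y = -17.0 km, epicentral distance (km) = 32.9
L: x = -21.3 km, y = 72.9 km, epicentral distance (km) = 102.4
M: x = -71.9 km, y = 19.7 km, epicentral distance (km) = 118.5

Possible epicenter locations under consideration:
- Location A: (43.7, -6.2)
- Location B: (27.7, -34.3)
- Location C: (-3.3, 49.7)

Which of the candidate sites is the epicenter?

Location A

For each candidate, compare |candidate − station| to the reported distance:
Location A: residuals K 0.2, L 0.0, M 0.0 → max 0.2 km
Location B: residuals K 10.1, L 15.5, M 5.2 → max 15.5 km
Location C: residuals K 35.7, L 73.0, M 43.6 → max 73.0 km
Only Location A has all residuals ≈ 0.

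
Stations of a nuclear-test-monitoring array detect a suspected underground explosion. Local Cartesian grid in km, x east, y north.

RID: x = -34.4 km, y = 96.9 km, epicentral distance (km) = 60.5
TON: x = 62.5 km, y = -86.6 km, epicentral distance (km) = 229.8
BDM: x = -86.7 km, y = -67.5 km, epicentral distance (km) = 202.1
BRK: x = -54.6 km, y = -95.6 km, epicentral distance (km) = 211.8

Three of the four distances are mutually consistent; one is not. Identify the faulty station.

Solve using three stations at a time. Using RID, BDM, BRK (subtract circle equations pairwise → linear system) gives (x, y) ≈ (26.0, 100.3).
Distances from that point to each station vs reported:
  RID: calculated 60.5 vs reported 60.5 → residual 0.0 km
  TON: calculated 190.4 vs reported 229.8 → residual 39.4 km
  BDM: calculated 202.1 vs reported 202.1 → residual 0.0 km
  BRK: calculated 211.8 vs reported 211.8 → residual 0.0 km
RID, BDM, BRK are mutually consistent (residuals ≈ 0); TON is off by 39.4 km.

TON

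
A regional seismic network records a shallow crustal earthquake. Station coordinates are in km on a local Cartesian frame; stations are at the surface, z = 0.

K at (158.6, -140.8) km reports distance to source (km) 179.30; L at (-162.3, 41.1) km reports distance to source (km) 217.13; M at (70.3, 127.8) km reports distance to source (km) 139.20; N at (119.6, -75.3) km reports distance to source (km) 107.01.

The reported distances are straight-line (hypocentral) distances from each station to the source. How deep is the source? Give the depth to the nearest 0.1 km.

z ≈ 35.0 km

Each station gives a sphere (x−x_i)² + (y−y_i)² + z² = d_i² (stations at z=0).
Subtracting the K sphere from L and M: z² cancels, leaving linear equations in x and y:
-641.8 x + 363.8 y = -31945.05
-176.6 x + 537.2 y = -10931.82
Solving: x ≈ 46.997, y ≈ -4.900 km (keep extra digits for the depth step; rounded: 47.0, -4.9).
Then from the K sphere: z² = 179.30² − (x − 158.6)² − (y + 140.8)² with x = 46.997, y = -4.900, so z ≈ 34.992 ≈ 35.0 km.
Check against N (with the unrounded solution): distance 107.01 ≈ 107.01 km. ✓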